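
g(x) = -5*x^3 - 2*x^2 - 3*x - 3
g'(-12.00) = -2115.00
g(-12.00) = 8385.00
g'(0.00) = -3.00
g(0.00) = -3.00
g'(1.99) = -70.36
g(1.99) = -56.29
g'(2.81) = -132.68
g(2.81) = -138.16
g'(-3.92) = -217.82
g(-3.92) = 279.21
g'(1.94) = -67.21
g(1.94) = -52.85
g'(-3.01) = -126.86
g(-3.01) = 124.26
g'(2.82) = -133.57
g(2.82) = -139.49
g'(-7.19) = -749.68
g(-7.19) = 1773.65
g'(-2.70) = -101.55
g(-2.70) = 88.94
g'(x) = -15*x^2 - 4*x - 3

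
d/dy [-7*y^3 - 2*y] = -21*y^2 - 2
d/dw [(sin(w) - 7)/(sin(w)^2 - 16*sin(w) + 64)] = (6 - sin(w))*cos(w)/(sin(w) - 8)^3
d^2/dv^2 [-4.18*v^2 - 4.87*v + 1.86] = -8.36000000000000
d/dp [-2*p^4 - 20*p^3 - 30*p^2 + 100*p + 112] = -8*p^3 - 60*p^2 - 60*p + 100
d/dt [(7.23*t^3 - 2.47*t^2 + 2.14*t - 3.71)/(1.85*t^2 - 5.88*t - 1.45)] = (13.3755*t^4 - 85.0248*t^3 - 20.8859*t^2 + 20.89*t - 24.9178)/(3.4225*t^4 - 21.756*t^3 + 29.2094*t^2 + 17.052*t + 2.1025)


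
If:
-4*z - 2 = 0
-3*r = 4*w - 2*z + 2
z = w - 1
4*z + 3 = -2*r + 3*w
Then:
No Solution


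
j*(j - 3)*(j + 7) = j^3 + 4*j^2 - 21*j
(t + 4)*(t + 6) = t^2 + 10*t + 24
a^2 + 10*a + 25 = (a + 5)^2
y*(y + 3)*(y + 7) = y^3 + 10*y^2 + 21*y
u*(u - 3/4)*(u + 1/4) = u^3 - u^2/2 - 3*u/16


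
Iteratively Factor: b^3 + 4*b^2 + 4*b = (b)*(b^2 + 4*b + 4) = b*(b + 2)*(b + 2)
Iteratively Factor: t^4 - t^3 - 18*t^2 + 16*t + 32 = (t + 1)*(t^3 - 2*t^2 - 16*t + 32) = (t - 4)*(t + 1)*(t^2 + 2*t - 8) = (t - 4)*(t - 2)*(t + 1)*(t + 4)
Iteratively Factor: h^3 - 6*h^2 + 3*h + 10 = (h + 1)*(h^2 - 7*h + 10) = (h - 5)*(h + 1)*(h - 2)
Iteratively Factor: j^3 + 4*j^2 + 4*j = (j)*(j^2 + 4*j + 4) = j*(j + 2)*(j + 2)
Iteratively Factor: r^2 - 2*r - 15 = (r - 5)*(r + 3)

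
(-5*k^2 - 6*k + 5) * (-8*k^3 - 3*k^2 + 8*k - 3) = 40*k^5 + 63*k^4 - 62*k^3 - 48*k^2 + 58*k - 15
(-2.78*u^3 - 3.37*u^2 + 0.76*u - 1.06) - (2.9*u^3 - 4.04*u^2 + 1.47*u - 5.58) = -5.68*u^3 + 0.67*u^2 - 0.71*u + 4.52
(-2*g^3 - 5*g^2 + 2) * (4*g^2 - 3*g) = -8*g^5 - 14*g^4 + 15*g^3 + 8*g^2 - 6*g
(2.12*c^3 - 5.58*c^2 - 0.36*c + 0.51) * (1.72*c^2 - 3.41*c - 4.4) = 3.6464*c^5 - 16.8268*c^4 + 9.0806*c^3 + 26.6568*c^2 - 0.1551*c - 2.244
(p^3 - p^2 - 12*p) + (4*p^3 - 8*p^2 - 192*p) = 5*p^3 - 9*p^2 - 204*p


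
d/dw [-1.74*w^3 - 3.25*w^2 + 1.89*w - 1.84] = -5.22*w^2 - 6.5*w + 1.89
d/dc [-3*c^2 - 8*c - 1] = -6*c - 8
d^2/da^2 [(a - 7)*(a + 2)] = 2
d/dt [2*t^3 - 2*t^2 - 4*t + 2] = 6*t^2 - 4*t - 4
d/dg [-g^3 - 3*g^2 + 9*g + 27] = -3*g^2 - 6*g + 9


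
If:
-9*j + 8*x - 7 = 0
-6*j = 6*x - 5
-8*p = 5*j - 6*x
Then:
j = -1/51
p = 133/204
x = 29/34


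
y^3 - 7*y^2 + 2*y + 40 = (y - 5)*(y - 4)*(y + 2)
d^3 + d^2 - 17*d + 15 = (d - 3)*(d - 1)*(d + 5)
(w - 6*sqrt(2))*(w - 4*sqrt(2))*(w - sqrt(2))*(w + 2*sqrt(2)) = w^4 - 9*sqrt(2)*w^3 + 24*w^2 + 88*sqrt(2)*w - 192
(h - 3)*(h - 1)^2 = h^3 - 5*h^2 + 7*h - 3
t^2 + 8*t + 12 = (t + 2)*(t + 6)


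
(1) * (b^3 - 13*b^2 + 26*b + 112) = b^3 - 13*b^2 + 26*b + 112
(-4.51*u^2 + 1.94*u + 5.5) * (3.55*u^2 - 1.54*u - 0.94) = -16.0105*u^4 + 13.8324*u^3 + 20.7768*u^2 - 10.2936*u - 5.17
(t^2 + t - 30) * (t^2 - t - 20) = t^4 - 51*t^2 + 10*t + 600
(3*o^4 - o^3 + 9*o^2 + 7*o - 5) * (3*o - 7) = 9*o^5 - 24*o^4 + 34*o^3 - 42*o^2 - 64*o + 35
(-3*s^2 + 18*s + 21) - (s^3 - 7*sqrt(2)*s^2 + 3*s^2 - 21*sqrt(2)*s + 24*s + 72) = -s^3 - 6*s^2 + 7*sqrt(2)*s^2 - 6*s + 21*sqrt(2)*s - 51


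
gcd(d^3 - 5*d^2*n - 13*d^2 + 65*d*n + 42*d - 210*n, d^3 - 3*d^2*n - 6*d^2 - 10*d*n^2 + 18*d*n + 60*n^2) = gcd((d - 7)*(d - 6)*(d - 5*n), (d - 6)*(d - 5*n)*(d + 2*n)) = d^2 - 5*d*n - 6*d + 30*n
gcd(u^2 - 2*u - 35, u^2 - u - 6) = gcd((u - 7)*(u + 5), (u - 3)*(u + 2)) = 1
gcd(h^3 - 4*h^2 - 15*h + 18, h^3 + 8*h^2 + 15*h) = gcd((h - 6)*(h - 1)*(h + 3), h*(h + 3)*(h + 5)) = h + 3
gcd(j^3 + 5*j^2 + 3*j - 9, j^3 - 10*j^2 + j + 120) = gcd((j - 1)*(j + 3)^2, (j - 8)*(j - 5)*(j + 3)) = j + 3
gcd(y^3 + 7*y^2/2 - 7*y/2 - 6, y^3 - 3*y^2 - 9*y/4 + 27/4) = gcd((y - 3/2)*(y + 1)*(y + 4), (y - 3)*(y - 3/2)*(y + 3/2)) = y - 3/2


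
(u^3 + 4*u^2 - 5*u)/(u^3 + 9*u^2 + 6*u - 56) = u*(u^2 + 4*u - 5)/(u^3 + 9*u^2 + 6*u - 56)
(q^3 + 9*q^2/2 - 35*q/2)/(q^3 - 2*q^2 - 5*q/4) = 2*(q + 7)/(2*q + 1)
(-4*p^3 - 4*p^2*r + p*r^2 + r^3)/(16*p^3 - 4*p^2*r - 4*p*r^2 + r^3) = (-p - r)/(4*p - r)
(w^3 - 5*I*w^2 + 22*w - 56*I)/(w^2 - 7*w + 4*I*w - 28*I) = (w^2 - 9*I*w - 14)/(w - 7)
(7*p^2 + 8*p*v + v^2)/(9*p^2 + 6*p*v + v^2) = (7*p^2 + 8*p*v + v^2)/(9*p^2 + 6*p*v + v^2)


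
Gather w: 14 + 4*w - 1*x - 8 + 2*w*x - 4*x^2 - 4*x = w*(2*x + 4) - 4*x^2 - 5*x + 6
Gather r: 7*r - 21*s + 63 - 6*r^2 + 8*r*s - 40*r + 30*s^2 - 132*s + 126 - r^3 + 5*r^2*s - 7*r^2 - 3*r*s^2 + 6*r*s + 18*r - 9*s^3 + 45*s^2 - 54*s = -r^3 + r^2*(5*s - 13) + r*(-3*s^2 + 14*s - 15) - 9*s^3 + 75*s^2 - 207*s + 189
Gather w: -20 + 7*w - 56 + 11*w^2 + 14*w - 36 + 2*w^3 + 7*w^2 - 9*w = 2*w^3 + 18*w^2 + 12*w - 112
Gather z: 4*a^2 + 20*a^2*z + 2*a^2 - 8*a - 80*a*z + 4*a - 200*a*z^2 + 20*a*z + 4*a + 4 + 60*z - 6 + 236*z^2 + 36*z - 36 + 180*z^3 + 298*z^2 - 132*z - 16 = 6*a^2 + 180*z^3 + z^2*(534 - 200*a) + z*(20*a^2 - 60*a - 36) - 54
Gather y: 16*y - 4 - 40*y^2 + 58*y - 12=-40*y^2 + 74*y - 16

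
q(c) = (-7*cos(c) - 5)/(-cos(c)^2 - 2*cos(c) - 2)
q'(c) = (-2*sin(c)*cos(c) - 2*sin(c))*(-7*cos(c) - 5)/(-cos(c)^2 - 2*cos(c) - 2)^2 + 7*sin(c)/(-cos(c)^2 - 2*cos(c) - 2) = (7*cos(c)^2 + 10*cos(c) - 4)*sin(c)/(cos(c)^2 + 2*cos(c) + 2)^2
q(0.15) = 2.41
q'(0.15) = 0.08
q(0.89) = 2.57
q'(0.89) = 0.29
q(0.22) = 2.41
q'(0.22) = 0.11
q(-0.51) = 2.46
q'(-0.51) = -0.24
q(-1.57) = 2.50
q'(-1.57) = 1.00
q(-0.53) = 2.47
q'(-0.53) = -0.25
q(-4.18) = 1.16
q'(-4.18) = -4.06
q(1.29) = 2.64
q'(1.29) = -0.10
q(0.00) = 2.40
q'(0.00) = 0.00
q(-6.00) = 2.42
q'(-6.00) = 0.14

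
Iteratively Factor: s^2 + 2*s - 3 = (s + 3)*(s - 1)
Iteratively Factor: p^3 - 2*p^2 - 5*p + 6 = (p - 3)*(p^2 + p - 2) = (p - 3)*(p - 1)*(p + 2)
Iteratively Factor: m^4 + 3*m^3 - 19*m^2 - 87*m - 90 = (m + 3)*(m^3 - 19*m - 30) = (m - 5)*(m + 3)*(m^2 + 5*m + 6) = (m - 5)*(m + 3)^2*(m + 2)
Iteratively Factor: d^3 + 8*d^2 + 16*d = (d + 4)*(d^2 + 4*d) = (d + 4)^2*(d)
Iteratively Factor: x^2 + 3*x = (x)*(x + 3)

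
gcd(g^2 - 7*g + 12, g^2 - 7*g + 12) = g^2 - 7*g + 12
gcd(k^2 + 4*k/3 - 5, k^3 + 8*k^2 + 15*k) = k + 3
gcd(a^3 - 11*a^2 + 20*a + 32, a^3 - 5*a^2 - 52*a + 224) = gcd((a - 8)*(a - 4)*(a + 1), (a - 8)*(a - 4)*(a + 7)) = a^2 - 12*a + 32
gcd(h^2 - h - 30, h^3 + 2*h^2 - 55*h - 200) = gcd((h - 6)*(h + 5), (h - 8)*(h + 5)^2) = h + 5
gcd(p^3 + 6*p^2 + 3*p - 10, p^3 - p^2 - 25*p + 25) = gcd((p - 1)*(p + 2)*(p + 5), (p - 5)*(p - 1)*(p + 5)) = p^2 + 4*p - 5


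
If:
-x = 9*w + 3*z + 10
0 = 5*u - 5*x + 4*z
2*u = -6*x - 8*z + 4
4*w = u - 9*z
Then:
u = -311/866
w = -562/433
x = 61/866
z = 465/866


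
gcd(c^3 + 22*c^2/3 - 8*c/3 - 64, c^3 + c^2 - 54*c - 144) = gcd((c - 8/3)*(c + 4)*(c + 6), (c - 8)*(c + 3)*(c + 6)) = c + 6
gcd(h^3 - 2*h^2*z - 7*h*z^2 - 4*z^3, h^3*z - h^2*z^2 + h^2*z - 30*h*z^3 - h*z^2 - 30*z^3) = 1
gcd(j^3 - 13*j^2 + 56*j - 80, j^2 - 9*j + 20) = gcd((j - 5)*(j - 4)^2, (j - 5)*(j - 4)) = j^2 - 9*j + 20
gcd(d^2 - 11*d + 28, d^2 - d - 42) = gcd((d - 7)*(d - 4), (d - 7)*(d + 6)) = d - 7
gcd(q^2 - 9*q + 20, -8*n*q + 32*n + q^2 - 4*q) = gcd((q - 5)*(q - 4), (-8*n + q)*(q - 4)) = q - 4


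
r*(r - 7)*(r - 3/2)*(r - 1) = r^4 - 19*r^3/2 + 19*r^2 - 21*r/2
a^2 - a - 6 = (a - 3)*(a + 2)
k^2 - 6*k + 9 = (k - 3)^2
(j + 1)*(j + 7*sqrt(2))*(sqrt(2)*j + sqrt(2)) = sqrt(2)*j^3 + 2*sqrt(2)*j^2 + 14*j^2 + sqrt(2)*j + 28*j + 14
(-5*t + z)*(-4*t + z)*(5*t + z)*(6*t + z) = 600*t^4 - 50*t^3*z - 49*t^2*z^2 + 2*t*z^3 + z^4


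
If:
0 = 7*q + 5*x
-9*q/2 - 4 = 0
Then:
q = -8/9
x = 56/45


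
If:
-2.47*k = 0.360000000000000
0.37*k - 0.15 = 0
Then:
No Solution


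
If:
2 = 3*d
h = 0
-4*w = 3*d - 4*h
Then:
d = 2/3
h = 0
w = -1/2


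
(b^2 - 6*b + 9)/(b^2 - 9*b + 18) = (b - 3)/(b - 6)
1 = 1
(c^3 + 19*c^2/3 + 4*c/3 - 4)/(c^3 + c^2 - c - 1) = (c^2 + 16*c/3 - 4)/(c^2 - 1)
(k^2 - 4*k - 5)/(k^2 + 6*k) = (k^2 - 4*k - 5)/(k*(k + 6))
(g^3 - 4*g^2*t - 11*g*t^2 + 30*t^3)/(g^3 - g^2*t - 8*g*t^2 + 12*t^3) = (-g + 5*t)/(-g + 2*t)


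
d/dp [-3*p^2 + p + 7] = 1 - 6*p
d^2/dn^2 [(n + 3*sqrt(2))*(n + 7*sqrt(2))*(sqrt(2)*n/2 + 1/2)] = 3*sqrt(2)*n + 21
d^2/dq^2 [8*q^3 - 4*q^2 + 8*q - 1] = 48*q - 8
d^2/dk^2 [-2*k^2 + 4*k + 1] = -4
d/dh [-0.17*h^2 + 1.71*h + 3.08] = 1.71 - 0.34*h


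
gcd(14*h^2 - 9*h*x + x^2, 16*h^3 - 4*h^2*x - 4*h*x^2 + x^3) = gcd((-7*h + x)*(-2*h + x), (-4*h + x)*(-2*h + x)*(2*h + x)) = -2*h + x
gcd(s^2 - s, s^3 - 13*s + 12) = s - 1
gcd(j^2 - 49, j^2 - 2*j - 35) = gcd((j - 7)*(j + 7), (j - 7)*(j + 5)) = j - 7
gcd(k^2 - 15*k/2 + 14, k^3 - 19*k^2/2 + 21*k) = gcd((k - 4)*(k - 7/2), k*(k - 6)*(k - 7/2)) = k - 7/2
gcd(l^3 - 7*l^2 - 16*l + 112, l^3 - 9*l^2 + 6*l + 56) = l^2 - 11*l + 28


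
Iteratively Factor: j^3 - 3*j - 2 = (j + 1)*(j^2 - j - 2) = (j - 2)*(j + 1)*(j + 1)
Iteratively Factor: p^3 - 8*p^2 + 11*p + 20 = (p - 5)*(p^2 - 3*p - 4) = (p - 5)*(p - 4)*(p + 1)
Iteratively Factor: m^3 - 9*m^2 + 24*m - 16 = (m - 4)*(m^2 - 5*m + 4) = (m - 4)*(m - 1)*(m - 4)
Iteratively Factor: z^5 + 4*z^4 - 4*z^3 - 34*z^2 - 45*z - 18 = (z + 1)*(z^4 + 3*z^3 - 7*z^2 - 27*z - 18) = (z - 3)*(z + 1)*(z^3 + 6*z^2 + 11*z + 6) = (z - 3)*(z + 1)^2*(z^2 + 5*z + 6) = (z - 3)*(z + 1)^2*(z + 3)*(z + 2)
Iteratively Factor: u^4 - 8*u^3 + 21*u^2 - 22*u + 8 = (u - 4)*(u^3 - 4*u^2 + 5*u - 2) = (u - 4)*(u - 1)*(u^2 - 3*u + 2) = (u - 4)*(u - 2)*(u - 1)*(u - 1)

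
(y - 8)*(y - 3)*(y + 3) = y^3 - 8*y^2 - 9*y + 72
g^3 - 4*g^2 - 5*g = g*(g - 5)*(g + 1)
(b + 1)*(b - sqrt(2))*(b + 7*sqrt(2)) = b^3 + b^2 + 6*sqrt(2)*b^2 - 14*b + 6*sqrt(2)*b - 14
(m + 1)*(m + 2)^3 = m^4 + 7*m^3 + 18*m^2 + 20*m + 8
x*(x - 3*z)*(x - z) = x^3 - 4*x^2*z + 3*x*z^2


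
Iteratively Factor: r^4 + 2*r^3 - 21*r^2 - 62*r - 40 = (r - 5)*(r^3 + 7*r^2 + 14*r + 8) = (r - 5)*(r + 2)*(r^2 + 5*r + 4) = (r - 5)*(r + 2)*(r + 4)*(r + 1)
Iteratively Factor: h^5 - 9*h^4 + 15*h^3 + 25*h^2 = (h - 5)*(h^4 - 4*h^3 - 5*h^2) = h*(h - 5)*(h^3 - 4*h^2 - 5*h) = h*(h - 5)*(h + 1)*(h^2 - 5*h) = h*(h - 5)^2*(h + 1)*(h)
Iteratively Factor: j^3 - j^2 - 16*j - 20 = (j + 2)*(j^2 - 3*j - 10) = (j + 2)^2*(j - 5)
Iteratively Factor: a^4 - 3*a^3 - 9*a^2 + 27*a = (a)*(a^3 - 3*a^2 - 9*a + 27) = a*(a - 3)*(a^2 - 9) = a*(a - 3)*(a + 3)*(a - 3)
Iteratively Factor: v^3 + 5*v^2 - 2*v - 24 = (v + 3)*(v^2 + 2*v - 8) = (v - 2)*(v + 3)*(v + 4)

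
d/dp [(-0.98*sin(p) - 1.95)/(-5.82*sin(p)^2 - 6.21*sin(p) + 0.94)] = (-22.698*sin(p) + 2.8518*cos(2*p) - 15.8825)*cos(p)/(5.82*sin(p)^2 + 6.21*sin(p) - 0.94)^2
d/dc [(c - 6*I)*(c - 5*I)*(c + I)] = 3*c^2 - 20*I*c - 19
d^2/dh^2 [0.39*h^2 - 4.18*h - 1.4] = 0.780000000000000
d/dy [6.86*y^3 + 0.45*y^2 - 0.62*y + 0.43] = 20.58*y^2 + 0.9*y - 0.62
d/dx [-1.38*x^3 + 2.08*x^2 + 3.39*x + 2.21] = -4.14*x^2 + 4.16*x + 3.39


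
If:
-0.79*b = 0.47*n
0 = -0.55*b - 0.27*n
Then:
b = 0.00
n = 0.00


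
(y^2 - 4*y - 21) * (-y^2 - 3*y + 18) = -y^4 + y^3 + 51*y^2 - 9*y - 378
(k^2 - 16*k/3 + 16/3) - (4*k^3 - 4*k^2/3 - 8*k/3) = -4*k^3 + 7*k^2/3 - 8*k/3 + 16/3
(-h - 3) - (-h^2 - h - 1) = h^2 - 2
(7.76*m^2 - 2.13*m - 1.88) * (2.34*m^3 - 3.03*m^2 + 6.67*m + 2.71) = 18.1584*m^5 - 28.497*m^4 + 53.8139*m^3 + 12.5189*m^2 - 18.3119*m - 5.0948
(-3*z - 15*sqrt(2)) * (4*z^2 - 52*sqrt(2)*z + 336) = -12*z^3 + 96*sqrt(2)*z^2 + 552*z - 5040*sqrt(2)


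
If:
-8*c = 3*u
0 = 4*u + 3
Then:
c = 9/32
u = -3/4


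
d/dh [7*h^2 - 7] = 14*h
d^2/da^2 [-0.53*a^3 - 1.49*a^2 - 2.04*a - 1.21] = -3.18*a - 2.98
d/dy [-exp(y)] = -exp(y)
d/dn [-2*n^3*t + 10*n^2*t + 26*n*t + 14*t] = 2*t*(-3*n^2 + 10*n + 13)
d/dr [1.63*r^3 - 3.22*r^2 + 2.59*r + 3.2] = 4.89*r^2 - 6.44*r + 2.59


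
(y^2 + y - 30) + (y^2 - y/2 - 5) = 2*y^2 + y/2 - 35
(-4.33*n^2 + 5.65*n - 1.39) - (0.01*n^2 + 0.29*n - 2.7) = -4.34*n^2 + 5.36*n + 1.31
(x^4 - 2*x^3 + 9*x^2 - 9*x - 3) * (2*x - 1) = 2*x^5 - 5*x^4 + 20*x^3 - 27*x^2 + 3*x + 3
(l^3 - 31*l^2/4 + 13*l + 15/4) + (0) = l^3 - 31*l^2/4 + 13*l + 15/4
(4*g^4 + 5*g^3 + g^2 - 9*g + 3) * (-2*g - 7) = -8*g^5 - 38*g^4 - 37*g^3 + 11*g^2 + 57*g - 21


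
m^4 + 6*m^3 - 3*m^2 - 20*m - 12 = (m - 2)*(m + 1)^2*(m + 6)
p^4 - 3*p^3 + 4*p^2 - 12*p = p*(p - 3)*(p - 2*I)*(p + 2*I)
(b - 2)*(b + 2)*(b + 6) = b^3 + 6*b^2 - 4*b - 24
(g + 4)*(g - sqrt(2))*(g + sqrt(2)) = g^3 + 4*g^2 - 2*g - 8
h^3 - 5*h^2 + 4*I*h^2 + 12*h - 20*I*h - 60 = (h - 5)*(h - 2*I)*(h + 6*I)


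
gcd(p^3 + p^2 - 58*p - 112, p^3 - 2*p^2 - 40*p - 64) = p^2 - 6*p - 16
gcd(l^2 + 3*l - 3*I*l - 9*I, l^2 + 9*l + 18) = l + 3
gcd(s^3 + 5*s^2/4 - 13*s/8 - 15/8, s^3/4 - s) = 1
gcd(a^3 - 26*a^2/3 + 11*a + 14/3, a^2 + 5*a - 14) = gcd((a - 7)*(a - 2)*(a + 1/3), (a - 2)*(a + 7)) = a - 2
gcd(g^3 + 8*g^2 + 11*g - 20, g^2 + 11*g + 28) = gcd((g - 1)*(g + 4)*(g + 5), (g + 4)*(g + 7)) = g + 4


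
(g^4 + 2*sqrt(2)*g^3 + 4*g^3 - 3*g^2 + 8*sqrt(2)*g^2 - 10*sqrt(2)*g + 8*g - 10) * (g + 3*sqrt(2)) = g^5 + 4*g^4 + 5*sqrt(2)*g^4 + 9*g^3 + 20*sqrt(2)*g^3 - 19*sqrt(2)*g^2 + 56*g^2 - 70*g + 24*sqrt(2)*g - 30*sqrt(2)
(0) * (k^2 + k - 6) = 0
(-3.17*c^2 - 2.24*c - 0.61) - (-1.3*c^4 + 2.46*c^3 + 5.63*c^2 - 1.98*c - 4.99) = 1.3*c^4 - 2.46*c^3 - 8.8*c^2 - 0.26*c + 4.38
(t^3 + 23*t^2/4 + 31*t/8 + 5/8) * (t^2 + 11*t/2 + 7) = t^5 + 45*t^4/4 + 85*t^3/2 + 995*t^2/16 + 489*t/16 + 35/8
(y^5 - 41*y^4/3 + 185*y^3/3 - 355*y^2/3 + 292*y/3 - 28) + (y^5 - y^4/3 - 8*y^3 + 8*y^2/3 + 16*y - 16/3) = 2*y^5 - 14*y^4 + 161*y^3/3 - 347*y^2/3 + 340*y/3 - 100/3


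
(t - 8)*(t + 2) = t^2 - 6*t - 16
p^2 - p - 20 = (p - 5)*(p + 4)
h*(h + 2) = h^2 + 2*h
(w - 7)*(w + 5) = w^2 - 2*w - 35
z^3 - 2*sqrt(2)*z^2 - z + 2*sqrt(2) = (z - 1)*(z + 1)*(z - 2*sqrt(2))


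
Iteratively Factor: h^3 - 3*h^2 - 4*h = (h)*(h^2 - 3*h - 4) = h*(h + 1)*(h - 4)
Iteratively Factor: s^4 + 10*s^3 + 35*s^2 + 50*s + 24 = (s + 1)*(s^3 + 9*s^2 + 26*s + 24) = (s + 1)*(s + 3)*(s^2 + 6*s + 8) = (s + 1)*(s + 3)*(s + 4)*(s + 2)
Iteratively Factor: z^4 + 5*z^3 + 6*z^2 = (z)*(z^3 + 5*z^2 + 6*z) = z*(z + 2)*(z^2 + 3*z) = z^2*(z + 2)*(z + 3)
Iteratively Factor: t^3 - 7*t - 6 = (t + 2)*(t^2 - 2*t - 3) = (t + 1)*(t + 2)*(t - 3)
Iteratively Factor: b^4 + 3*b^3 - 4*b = (b)*(b^3 + 3*b^2 - 4) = b*(b - 1)*(b^2 + 4*b + 4) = b*(b - 1)*(b + 2)*(b + 2)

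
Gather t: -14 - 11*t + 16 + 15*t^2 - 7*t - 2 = 15*t^2 - 18*t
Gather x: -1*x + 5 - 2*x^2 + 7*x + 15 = -2*x^2 + 6*x + 20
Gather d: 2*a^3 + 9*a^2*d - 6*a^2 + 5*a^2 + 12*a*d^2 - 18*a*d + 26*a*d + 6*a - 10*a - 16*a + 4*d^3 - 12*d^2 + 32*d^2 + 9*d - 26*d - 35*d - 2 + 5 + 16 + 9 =2*a^3 - a^2 - 20*a + 4*d^3 + d^2*(12*a + 20) + d*(9*a^2 + 8*a - 52) + 28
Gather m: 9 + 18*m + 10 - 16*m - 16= 2*m + 3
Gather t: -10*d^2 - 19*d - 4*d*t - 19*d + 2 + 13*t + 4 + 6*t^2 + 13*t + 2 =-10*d^2 - 38*d + 6*t^2 + t*(26 - 4*d) + 8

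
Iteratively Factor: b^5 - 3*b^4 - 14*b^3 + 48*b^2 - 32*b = (b - 1)*(b^4 - 2*b^3 - 16*b^2 + 32*b) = (b - 1)*(b + 4)*(b^3 - 6*b^2 + 8*b) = b*(b - 1)*(b + 4)*(b^2 - 6*b + 8) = b*(b - 2)*(b - 1)*(b + 4)*(b - 4)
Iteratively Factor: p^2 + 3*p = (p + 3)*(p)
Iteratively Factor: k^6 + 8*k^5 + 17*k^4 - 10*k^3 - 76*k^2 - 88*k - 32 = (k + 1)*(k^5 + 7*k^4 + 10*k^3 - 20*k^2 - 56*k - 32) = (k + 1)^2*(k^4 + 6*k^3 + 4*k^2 - 24*k - 32) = (k - 2)*(k + 1)^2*(k^3 + 8*k^2 + 20*k + 16) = (k - 2)*(k + 1)^2*(k + 4)*(k^2 + 4*k + 4) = (k - 2)*(k + 1)^2*(k + 2)*(k + 4)*(k + 2)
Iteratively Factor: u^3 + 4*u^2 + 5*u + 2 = (u + 2)*(u^2 + 2*u + 1) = (u + 1)*(u + 2)*(u + 1)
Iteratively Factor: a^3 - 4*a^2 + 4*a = (a)*(a^2 - 4*a + 4) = a*(a - 2)*(a - 2)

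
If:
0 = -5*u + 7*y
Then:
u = 7*y/5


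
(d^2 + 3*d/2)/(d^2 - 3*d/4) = 2*(2*d + 3)/(4*d - 3)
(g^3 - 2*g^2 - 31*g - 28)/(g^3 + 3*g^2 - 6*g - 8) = (g - 7)/(g - 2)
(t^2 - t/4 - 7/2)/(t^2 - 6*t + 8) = (t + 7/4)/(t - 4)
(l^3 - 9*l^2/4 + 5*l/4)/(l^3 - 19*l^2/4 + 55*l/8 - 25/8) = 2*l/(2*l - 5)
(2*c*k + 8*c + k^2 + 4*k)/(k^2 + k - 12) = (2*c + k)/(k - 3)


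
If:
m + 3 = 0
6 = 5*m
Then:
No Solution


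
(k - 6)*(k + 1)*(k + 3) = k^3 - 2*k^2 - 21*k - 18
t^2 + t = t*(t + 1)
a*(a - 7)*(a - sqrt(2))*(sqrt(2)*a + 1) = sqrt(2)*a^4 - 7*sqrt(2)*a^3 - a^3 - sqrt(2)*a^2 + 7*a^2 + 7*sqrt(2)*a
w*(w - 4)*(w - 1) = w^3 - 5*w^2 + 4*w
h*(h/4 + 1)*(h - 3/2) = h^3/4 + 5*h^2/8 - 3*h/2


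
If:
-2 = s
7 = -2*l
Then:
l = -7/2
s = -2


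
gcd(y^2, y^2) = y^2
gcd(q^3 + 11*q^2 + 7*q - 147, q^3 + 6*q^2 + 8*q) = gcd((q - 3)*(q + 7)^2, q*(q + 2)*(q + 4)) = 1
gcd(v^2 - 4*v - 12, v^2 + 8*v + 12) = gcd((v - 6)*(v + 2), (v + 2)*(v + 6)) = v + 2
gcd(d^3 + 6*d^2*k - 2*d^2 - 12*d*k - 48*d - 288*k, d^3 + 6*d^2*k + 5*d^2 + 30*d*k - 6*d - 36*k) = d^2 + 6*d*k + 6*d + 36*k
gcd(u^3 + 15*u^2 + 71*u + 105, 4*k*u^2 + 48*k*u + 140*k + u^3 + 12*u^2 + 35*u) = u^2 + 12*u + 35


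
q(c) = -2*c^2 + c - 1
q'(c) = 1 - 4*c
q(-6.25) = -85.38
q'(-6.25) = 26.00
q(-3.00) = -22.00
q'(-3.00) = 13.00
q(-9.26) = -181.76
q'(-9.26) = 38.04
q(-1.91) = -10.21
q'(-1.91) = 8.64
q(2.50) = -11.00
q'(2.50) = -9.00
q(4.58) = -38.37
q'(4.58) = -17.32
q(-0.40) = -1.72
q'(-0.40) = 2.60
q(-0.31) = -1.50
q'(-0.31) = 2.24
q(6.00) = -67.00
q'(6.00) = -23.00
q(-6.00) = -79.00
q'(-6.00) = 25.00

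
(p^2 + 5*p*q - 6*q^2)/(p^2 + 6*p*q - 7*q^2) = (p + 6*q)/(p + 7*q)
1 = 1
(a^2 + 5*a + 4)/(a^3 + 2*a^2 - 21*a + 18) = (a^2 + 5*a + 4)/(a^3 + 2*a^2 - 21*a + 18)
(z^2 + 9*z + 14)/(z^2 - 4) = (z + 7)/(z - 2)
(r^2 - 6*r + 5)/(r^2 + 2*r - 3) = (r - 5)/(r + 3)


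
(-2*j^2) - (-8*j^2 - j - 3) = 6*j^2 + j + 3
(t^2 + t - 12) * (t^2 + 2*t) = t^4 + 3*t^3 - 10*t^2 - 24*t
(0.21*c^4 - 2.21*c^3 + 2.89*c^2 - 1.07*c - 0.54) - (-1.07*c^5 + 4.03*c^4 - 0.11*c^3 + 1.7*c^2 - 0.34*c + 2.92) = 1.07*c^5 - 3.82*c^4 - 2.1*c^3 + 1.19*c^2 - 0.73*c - 3.46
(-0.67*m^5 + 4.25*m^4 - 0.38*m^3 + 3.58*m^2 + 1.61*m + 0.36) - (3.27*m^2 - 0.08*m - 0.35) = -0.67*m^5 + 4.25*m^4 - 0.38*m^3 + 0.31*m^2 + 1.69*m + 0.71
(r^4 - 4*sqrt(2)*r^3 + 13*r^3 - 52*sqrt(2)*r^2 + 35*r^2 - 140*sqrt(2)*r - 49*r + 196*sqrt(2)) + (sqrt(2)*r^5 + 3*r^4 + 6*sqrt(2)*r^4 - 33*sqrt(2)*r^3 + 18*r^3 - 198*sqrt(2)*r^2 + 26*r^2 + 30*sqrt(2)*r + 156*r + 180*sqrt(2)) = sqrt(2)*r^5 + 4*r^4 + 6*sqrt(2)*r^4 - 37*sqrt(2)*r^3 + 31*r^3 - 250*sqrt(2)*r^2 + 61*r^2 - 110*sqrt(2)*r + 107*r + 376*sqrt(2)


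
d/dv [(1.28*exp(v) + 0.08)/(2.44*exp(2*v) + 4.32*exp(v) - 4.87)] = (-(1.28*exp(v) + 0.08)*(4.88*exp(v) + 4.32) + 3.1232*exp(2*v) + 5.5296*exp(v) - 6.2336)*exp(v)/(2.44*exp(2*v) + 4.32*exp(v) - 4.87)^2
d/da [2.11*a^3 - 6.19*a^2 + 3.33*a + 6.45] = 6.33*a^2 - 12.38*a + 3.33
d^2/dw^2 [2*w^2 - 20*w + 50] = 4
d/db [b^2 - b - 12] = 2*b - 1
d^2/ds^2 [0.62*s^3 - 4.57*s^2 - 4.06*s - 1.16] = 3.72*s - 9.14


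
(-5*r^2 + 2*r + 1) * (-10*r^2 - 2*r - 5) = 50*r^4 - 10*r^3 + 11*r^2 - 12*r - 5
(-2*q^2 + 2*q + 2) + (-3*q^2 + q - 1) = -5*q^2 + 3*q + 1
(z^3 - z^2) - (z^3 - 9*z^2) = 8*z^2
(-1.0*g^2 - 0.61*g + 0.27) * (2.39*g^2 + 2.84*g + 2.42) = -2.39*g^4 - 4.2979*g^3 - 3.5071*g^2 - 0.7094*g + 0.6534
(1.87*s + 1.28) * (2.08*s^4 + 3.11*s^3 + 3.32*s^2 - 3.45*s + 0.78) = 3.8896*s^5 + 8.4781*s^4 + 10.1892*s^3 - 2.2019*s^2 - 2.9574*s + 0.9984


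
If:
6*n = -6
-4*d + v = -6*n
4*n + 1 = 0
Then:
No Solution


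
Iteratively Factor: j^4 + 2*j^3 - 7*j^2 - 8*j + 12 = (j - 2)*(j^3 + 4*j^2 + j - 6) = (j - 2)*(j + 3)*(j^2 + j - 2) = (j - 2)*(j - 1)*(j + 3)*(j + 2)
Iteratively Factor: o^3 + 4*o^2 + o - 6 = (o - 1)*(o^2 + 5*o + 6) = (o - 1)*(o + 3)*(o + 2)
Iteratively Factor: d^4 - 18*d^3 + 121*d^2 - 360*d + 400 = (d - 5)*(d^3 - 13*d^2 + 56*d - 80) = (d - 5)*(d - 4)*(d^2 - 9*d + 20) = (d - 5)*(d - 4)^2*(d - 5)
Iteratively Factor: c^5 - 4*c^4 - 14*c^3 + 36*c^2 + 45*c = (c - 5)*(c^4 + c^3 - 9*c^2 - 9*c) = c*(c - 5)*(c^3 + c^2 - 9*c - 9) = c*(c - 5)*(c + 3)*(c^2 - 2*c - 3) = c*(c - 5)*(c + 1)*(c + 3)*(c - 3)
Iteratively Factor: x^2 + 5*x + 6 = (x + 2)*(x + 3)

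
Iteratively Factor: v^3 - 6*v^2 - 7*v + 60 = (v + 3)*(v^2 - 9*v + 20) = (v - 4)*(v + 3)*(v - 5)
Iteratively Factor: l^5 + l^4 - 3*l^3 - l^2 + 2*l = (l - 1)*(l^4 + 2*l^3 - l^2 - 2*l) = (l - 1)^2*(l^3 + 3*l^2 + 2*l) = l*(l - 1)^2*(l^2 + 3*l + 2) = l*(l - 1)^2*(l + 1)*(l + 2)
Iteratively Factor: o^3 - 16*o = (o - 4)*(o^2 + 4*o) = o*(o - 4)*(o + 4)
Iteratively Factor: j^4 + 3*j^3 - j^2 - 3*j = (j + 3)*(j^3 - j) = (j + 1)*(j + 3)*(j^2 - j) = (j - 1)*(j + 1)*(j + 3)*(j)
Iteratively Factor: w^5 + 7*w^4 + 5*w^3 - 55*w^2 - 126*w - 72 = (w + 2)*(w^4 + 5*w^3 - 5*w^2 - 45*w - 36) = (w - 3)*(w + 2)*(w^3 + 8*w^2 + 19*w + 12) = (w - 3)*(w + 2)*(w + 3)*(w^2 + 5*w + 4) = (w - 3)*(w + 2)*(w + 3)*(w + 4)*(w + 1)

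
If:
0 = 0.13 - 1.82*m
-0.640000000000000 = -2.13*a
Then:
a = 0.30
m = 0.07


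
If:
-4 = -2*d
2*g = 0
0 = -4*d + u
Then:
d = 2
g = 0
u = 8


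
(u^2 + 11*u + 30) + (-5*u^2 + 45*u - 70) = -4*u^2 + 56*u - 40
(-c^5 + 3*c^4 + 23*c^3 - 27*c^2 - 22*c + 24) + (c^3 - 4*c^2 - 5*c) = -c^5 + 3*c^4 + 24*c^3 - 31*c^2 - 27*c + 24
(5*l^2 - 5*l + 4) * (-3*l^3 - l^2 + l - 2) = -15*l^5 + 10*l^4 - 2*l^3 - 19*l^2 + 14*l - 8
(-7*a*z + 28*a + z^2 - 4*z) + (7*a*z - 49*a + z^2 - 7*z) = -21*a + 2*z^2 - 11*z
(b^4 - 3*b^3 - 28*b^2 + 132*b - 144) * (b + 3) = b^5 - 37*b^3 + 48*b^2 + 252*b - 432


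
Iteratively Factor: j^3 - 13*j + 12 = (j - 1)*(j^2 + j - 12) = (j - 1)*(j + 4)*(j - 3)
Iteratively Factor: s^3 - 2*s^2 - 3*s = (s - 3)*(s^2 + s) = (s - 3)*(s + 1)*(s)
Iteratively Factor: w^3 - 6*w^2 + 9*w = (w - 3)*(w^2 - 3*w) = w*(w - 3)*(w - 3)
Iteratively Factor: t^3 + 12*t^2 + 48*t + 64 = (t + 4)*(t^2 + 8*t + 16) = (t + 4)^2*(t + 4)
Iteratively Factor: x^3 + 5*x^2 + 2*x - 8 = (x + 2)*(x^2 + 3*x - 4) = (x - 1)*(x + 2)*(x + 4)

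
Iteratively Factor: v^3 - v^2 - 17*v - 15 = (v + 1)*(v^2 - 2*v - 15) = (v + 1)*(v + 3)*(v - 5)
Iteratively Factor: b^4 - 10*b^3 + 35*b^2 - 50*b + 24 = (b - 2)*(b^3 - 8*b^2 + 19*b - 12) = (b - 2)*(b - 1)*(b^2 - 7*b + 12) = (b - 4)*(b - 2)*(b - 1)*(b - 3)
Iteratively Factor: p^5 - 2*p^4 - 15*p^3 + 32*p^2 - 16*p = (p - 1)*(p^4 - p^3 - 16*p^2 + 16*p) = p*(p - 1)*(p^3 - p^2 - 16*p + 16) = p*(p - 1)^2*(p^2 - 16) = p*(p - 1)^2*(p + 4)*(p - 4)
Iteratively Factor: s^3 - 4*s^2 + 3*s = (s)*(s^2 - 4*s + 3) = s*(s - 3)*(s - 1)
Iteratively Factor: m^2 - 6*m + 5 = (m - 1)*(m - 5)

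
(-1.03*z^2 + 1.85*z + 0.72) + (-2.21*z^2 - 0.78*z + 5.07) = -3.24*z^2 + 1.07*z + 5.79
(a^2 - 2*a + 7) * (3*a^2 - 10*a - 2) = 3*a^4 - 16*a^3 + 39*a^2 - 66*a - 14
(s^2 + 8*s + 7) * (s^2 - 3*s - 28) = s^4 + 5*s^3 - 45*s^2 - 245*s - 196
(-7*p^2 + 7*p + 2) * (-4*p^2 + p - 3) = 28*p^4 - 35*p^3 + 20*p^2 - 19*p - 6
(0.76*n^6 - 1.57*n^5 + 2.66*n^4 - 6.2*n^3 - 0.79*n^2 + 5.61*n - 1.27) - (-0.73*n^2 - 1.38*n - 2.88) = 0.76*n^6 - 1.57*n^5 + 2.66*n^4 - 6.2*n^3 - 0.0600000000000001*n^2 + 6.99*n + 1.61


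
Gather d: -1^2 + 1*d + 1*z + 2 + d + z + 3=2*d + 2*z + 4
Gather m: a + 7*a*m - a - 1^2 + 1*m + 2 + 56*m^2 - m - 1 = 7*a*m + 56*m^2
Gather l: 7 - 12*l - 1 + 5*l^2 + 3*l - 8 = 5*l^2 - 9*l - 2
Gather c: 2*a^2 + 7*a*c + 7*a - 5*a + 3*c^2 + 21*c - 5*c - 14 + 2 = 2*a^2 + 2*a + 3*c^2 + c*(7*a + 16) - 12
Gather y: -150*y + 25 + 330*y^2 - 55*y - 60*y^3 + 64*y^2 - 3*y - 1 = -60*y^3 + 394*y^2 - 208*y + 24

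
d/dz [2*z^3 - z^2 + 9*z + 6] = 6*z^2 - 2*z + 9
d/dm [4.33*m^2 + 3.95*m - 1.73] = 8.66*m + 3.95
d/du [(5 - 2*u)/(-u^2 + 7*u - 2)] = (-2*u^2 + 10*u - 31)/(u^4 - 14*u^3 + 53*u^2 - 28*u + 4)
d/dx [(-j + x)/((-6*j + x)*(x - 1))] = ((-j + x)*(6*j - x) + (j - x)*(x - 1) - (6*j - x)*(x - 1))/((6*j - x)^2*(x - 1)^2)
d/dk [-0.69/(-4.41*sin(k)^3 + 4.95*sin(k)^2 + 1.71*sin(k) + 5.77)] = (-9.1287*sin(k)^2 + 6.831*sin(k) + 1.1799)*cos(k)/(-4.41*sin(k)^3 + 4.95*sin(k)^2 + 1.71*sin(k) + 5.77)^2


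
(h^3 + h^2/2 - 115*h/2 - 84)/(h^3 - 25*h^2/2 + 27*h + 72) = (h + 7)/(h - 6)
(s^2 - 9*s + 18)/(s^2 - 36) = (s - 3)/(s + 6)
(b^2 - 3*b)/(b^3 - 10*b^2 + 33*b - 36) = b/(b^2 - 7*b + 12)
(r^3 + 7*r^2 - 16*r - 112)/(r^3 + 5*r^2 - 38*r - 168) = (r - 4)/(r - 6)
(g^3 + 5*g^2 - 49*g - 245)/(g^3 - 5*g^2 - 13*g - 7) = (g^2 + 12*g + 35)/(g^2 + 2*g + 1)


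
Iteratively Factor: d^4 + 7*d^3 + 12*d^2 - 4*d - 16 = (d + 4)*(d^3 + 3*d^2 - 4) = (d - 1)*(d + 4)*(d^2 + 4*d + 4) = (d - 1)*(d + 2)*(d + 4)*(d + 2)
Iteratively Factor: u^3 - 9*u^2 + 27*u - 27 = (u - 3)*(u^2 - 6*u + 9) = (u - 3)^2*(u - 3)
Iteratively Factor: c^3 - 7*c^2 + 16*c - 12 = (c - 2)*(c^2 - 5*c + 6) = (c - 2)^2*(c - 3)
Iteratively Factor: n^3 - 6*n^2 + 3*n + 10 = (n - 2)*(n^2 - 4*n - 5) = (n - 2)*(n + 1)*(n - 5)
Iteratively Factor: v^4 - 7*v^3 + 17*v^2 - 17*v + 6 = (v - 3)*(v^3 - 4*v^2 + 5*v - 2) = (v - 3)*(v - 2)*(v^2 - 2*v + 1) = (v - 3)*(v - 2)*(v - 1)*(v - 1)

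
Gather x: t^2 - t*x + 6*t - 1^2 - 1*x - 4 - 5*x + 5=t^2 + 6*t + x*(-t - 6)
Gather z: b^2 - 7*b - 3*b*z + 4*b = b^2 - 3*b*z - 3*b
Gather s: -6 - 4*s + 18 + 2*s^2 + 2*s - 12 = 2*s^2 - 2*s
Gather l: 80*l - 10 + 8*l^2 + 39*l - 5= 8*l^2 + 119*l - 15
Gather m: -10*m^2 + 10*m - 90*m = -10*m^2 - 80*m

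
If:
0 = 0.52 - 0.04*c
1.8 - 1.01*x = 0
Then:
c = 13.00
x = 1.78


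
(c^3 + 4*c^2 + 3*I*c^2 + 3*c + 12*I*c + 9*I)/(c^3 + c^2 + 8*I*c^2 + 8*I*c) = (c^2 + 3*c*(1 + I) + 9*I)/(c*(c + 8*I))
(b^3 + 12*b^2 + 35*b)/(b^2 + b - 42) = b*(b + 5)/(b - 6)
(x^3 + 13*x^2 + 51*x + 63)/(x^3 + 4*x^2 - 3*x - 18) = (x + 7)/(x - 2)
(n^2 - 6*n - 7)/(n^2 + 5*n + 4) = (n - 7)/(n + 4)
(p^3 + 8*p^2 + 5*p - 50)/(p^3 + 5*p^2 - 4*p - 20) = (p + 5)/(p + 2)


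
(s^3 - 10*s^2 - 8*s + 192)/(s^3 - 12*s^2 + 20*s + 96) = (s + 4)/(s + 2)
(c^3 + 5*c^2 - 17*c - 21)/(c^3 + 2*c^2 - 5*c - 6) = (c^2 + 4*c - 21)/(c^2 + c - 6)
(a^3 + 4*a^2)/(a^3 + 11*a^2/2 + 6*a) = 2*a/(2*a + 3)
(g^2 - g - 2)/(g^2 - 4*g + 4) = (g + 1)/(g - 2)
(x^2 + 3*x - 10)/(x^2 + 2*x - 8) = (x + 5)/(x + 4)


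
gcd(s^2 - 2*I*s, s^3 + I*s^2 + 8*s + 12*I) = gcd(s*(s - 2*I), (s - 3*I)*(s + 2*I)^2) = 1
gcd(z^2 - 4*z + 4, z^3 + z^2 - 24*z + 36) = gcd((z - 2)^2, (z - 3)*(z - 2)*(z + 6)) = z - 2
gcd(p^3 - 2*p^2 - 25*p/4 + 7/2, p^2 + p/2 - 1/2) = p - 1/2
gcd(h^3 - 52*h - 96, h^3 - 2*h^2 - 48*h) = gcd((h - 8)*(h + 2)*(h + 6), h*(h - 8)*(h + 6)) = h^2 - 2*h - 48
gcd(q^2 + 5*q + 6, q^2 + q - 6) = q + 3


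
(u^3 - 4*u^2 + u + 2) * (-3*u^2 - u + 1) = -3*u^5 + 11*u^4 + 2*u^3 - 11*u^2 - u + 2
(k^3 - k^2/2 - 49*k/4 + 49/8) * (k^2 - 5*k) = k^5 - 11*k^4/2 - 39*k^3/4 + 539*k^2/8 - 245*k/8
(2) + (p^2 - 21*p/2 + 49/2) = p^2 - 21*p/2 + 53/2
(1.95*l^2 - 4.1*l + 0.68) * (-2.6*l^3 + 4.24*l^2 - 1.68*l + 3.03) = -5.07*l^5 + 18.928*l^4 - 22.428*l^3 + 15.6797*l^2 - 13.5654*l + 2.0604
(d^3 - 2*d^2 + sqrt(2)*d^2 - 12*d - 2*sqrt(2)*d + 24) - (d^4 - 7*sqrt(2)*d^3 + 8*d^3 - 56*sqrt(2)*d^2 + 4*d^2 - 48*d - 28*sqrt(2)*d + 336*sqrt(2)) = -d^4 - 7*d^3 + 7*sqrt(2)*d^3 - 6*d^2 + 57*sqrt(2)*d^2 + 36*d + 26*sqrt(2)*d - 336*sqrt(2) + 24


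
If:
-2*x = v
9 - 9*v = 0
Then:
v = 1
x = -1/2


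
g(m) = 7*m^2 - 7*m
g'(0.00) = -7.00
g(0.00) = 0.00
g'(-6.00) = -91.00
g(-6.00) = 294.00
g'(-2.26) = -38.64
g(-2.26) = 51.57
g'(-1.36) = -26.04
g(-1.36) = 22.47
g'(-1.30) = -25.20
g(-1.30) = 20.93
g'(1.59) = 15.26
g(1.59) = 6.57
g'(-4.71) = -72.94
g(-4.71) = 188.26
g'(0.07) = -6.02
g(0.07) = -0.46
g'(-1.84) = -32.76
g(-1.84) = 36.58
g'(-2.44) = -41.16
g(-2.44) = 58.76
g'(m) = 14*m - 7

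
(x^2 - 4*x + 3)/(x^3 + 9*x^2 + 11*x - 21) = (x - 3)/(x^2 + 10*x + 21)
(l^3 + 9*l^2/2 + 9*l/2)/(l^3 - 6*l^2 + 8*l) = (2*l^2 + 9*l + 9)/(2*(l^2 - 6*l + 8))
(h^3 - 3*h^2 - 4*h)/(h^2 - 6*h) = (h^2 - 3*h - 4)/(h - 6)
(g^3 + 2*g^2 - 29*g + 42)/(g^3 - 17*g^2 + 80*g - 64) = (g^3 + 2*g^2 - 29*g + 42)/(g^3 - 17*g^2 + 80*g - 64)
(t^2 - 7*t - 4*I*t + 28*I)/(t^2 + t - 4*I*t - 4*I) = (t - 7)/(t + 1)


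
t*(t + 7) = t^2 + 7*t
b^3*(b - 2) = b^4 - 2*b^3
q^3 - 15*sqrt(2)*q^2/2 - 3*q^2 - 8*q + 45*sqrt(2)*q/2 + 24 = (q - 3)*(q - 8*sqrt(2))*(q + sqrt(2)/2)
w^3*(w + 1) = w^4 + w^3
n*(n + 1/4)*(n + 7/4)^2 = n^4 + 15*n^3/4 + 63*n^2/16 + 49*n/64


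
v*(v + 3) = v^2 + 3*v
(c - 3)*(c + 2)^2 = c^3 + c^2 - 8*c - 12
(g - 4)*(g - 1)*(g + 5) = g^3 - 21*g + 20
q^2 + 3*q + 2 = (q + 1)*(q + 2)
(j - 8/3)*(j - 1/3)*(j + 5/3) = j^3 - 4*j^2/3 - 37*j/9 + 40/27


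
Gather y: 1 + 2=3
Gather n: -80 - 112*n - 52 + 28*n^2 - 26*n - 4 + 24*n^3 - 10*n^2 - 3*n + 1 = 24*n^3 + 18*n^2 - 141*n - 135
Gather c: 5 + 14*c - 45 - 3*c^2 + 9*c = -3*c^2 + 23*c - 40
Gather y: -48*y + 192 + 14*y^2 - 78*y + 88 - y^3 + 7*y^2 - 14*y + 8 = -y^3 + 21*y^2 - 140*y + 288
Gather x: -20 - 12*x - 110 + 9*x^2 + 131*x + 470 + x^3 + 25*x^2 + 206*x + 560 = x^3 + 34*x^2 + 325*x + 900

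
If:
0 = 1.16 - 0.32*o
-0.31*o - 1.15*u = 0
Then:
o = 3.62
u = -0.98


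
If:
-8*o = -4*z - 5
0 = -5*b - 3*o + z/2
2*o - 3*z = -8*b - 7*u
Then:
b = -z/5 - 3/8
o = z/2 + 5/8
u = 18*z/35 + 1/4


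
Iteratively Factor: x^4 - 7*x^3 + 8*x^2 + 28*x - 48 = (x + 2)*(x^3 - 9*x^2 + 26*x - 24) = (x - 2)*(x + 2)*(x^2 - 7*x + 12) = (x - 3)*(x - 2)*(x + 2)*(x - 4)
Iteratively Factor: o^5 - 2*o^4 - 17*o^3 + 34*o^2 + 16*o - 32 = (o - 2)*(o^4 - 17*o^2 + 16) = (o - 2)*(o - 1)*(o^3 + o^2 - 16*o - 16) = (o - 2)*(o - 1)*(o + 1)*(o^2 - 16) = (o - 4)*(o - 2)*(o - 1)*(o + 1)*(o + 4)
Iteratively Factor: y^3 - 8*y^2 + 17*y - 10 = (y - 2)*(y^2 - 6*y + 5) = (y - 5)*(y - 2)*(y - 1)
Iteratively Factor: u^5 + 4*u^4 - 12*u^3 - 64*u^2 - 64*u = (u + 2)*(u^4 + 2*u^3 - 16*u^2 - 32*u) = (u - 4)*(u + 2)*(u^3 + 6*u^2 + 8*u) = (u - 4)*(u + 2)^2*(u^2 + 4*u) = (u - 4)*(u + 2)^2*(u + 4)*(u)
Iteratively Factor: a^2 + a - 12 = (a + 4)*(a - 3)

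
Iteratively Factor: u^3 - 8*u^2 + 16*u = (u - 4)*(u^2 - 4*u) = u*(u - 4)*(u - 4)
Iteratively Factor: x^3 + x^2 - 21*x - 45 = (x - 5)*(x^2 + 6*x + 9) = (x - 5)*(x + 3)*(x + 3)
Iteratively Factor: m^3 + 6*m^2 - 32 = (m + 4)*(m^2 + 2*m - 8) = (m + 4)^2*(m - 2)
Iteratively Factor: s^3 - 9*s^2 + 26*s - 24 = (s - 3)*(s^2 - 6*s + 8) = (s - 4)*(s - 3)*(s - 2)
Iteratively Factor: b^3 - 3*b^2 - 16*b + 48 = (b - 3)*(b^2 - 16) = (b - 3)*(b + 4)*(b - 4)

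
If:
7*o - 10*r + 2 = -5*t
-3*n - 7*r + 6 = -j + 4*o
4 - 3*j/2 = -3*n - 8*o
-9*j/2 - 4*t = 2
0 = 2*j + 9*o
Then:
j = -276/97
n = -3878/873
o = 184/291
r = 580/291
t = 262/97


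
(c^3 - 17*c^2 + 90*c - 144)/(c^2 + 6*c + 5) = (c^3 - 17*c^2 + 90*c - 144)/(c^2 + 6*c + 5)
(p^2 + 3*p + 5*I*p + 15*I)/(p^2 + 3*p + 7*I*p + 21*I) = (p + 5*I)/(p + 7*I)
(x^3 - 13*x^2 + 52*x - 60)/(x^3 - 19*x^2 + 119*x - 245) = (x^2 - 8*x + 12)/(x^2 - 14*x + 49)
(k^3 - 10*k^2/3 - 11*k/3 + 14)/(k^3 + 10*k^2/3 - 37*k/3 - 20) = (3*k^2 - k - 14)/(3*k^2 + 19*k + 20)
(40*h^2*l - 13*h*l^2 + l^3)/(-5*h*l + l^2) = -8*h + l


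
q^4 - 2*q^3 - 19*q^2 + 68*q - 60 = (q - 3)*(q - 2)^2*(q + 5)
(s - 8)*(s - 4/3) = s^2 - 28*s/3 + 32/3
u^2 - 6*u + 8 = (u - 4)*(u - 2)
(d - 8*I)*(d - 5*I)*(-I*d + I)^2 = -d^4 + 2*d^3 + 13*I*d^3 + 39*d^2 - 26*I*d^2 - 80*d + 13*I*d + 40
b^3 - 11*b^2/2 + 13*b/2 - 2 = (b - 4)*(b - 1)*(b - 1/2)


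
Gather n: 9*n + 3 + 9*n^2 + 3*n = 9*n^2 + 12*n + 3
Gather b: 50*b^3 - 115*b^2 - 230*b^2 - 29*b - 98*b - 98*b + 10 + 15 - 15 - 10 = 50*b^3 - 345*b^2 - 225*b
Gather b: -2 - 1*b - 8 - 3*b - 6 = -4*b - 16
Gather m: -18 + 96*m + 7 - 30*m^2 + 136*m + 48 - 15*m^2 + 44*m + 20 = -45*m^2 + 276*m + 57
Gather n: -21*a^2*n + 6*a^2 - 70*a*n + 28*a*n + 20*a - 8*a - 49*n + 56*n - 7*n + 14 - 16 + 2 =6*a^2 + 12*a + n*(-21*a^2 - 42*a)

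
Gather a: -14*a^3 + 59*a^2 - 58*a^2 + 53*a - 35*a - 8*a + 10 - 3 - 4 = -14*a^3 + a^2 + 10*a + 3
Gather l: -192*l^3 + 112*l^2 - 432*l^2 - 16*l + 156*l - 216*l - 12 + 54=-192*l^3 - 320*l^2 - 76*l + 42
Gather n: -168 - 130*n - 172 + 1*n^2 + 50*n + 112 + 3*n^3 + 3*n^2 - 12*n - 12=3*n^3 + 4*n^2 - 92*n - 240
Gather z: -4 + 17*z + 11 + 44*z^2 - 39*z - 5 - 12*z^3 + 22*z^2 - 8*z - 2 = -12*z^3 + 66*z^2 - 30*z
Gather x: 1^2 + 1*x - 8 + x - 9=2*x - 16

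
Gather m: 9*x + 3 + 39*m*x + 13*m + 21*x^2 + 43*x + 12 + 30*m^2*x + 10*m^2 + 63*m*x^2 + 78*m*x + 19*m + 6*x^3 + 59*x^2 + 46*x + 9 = m^2*(30*x + 10) + m*(63*x^2 + 117*x + 32) + 6*x^3 + 80*x^2 + 98*x + 24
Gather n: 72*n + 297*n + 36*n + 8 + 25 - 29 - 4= 405*n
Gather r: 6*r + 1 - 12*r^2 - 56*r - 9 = -12*r^2 - 50*r - 8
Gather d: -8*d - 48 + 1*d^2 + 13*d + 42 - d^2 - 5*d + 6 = 0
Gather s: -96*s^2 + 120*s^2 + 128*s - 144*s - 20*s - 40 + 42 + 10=24*s^2 - 36*s + 12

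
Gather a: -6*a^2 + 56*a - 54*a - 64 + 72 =-6*a^2 + 2*a + 8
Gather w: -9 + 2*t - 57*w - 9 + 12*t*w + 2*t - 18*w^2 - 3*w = 4*t - 18*w^2 + w*(12*t - 60) - 18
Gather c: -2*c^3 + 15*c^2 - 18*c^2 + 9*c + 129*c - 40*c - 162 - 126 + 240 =-2*c^3 - 3*c^2 + 98*c - 48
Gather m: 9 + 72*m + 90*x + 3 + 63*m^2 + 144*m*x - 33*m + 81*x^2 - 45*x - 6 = 63*m^2 + m*(144*x + 39) + 81*x^2 + 45*x + 6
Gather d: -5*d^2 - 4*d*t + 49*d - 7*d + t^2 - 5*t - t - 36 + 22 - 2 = -5*d^2 + d*(42 - 4*t) + t^2 - 6*t - 16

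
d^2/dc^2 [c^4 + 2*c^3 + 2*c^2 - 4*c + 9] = 12*c^2 + 12*c + 4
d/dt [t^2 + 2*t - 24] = 2*t + 2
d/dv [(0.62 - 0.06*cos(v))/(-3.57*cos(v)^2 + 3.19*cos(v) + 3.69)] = (0.2142*cos(v)^2 - 4.4268*cos(v) + 2.1992)*sin(v)/(12.7449*cos(v)^4 - 22.7766*cos(v)^3 - 16.1705*cos(v)^2 + 23.5422*cos(v) + 13.6161)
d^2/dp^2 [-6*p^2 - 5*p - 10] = -12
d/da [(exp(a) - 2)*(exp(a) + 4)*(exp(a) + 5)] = (3*exp(2*a) + 14*exp(a) + 2)*exp(a)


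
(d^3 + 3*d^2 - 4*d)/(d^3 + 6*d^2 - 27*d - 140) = d*(d - 1)/(d^2 + 2*d - 35)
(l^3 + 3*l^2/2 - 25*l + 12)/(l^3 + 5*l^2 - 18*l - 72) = (l - 1/2)/(l + 3)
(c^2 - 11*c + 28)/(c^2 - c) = (c^2 - 11*c + 28)/(c*(c - 1))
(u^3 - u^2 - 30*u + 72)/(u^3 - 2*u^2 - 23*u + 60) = (u + 6)/(u + 5)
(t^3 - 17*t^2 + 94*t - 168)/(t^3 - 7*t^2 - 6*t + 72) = (t - 7)/(t + 3)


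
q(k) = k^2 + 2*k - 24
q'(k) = 2*k + 2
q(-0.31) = -24.52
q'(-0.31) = 1.38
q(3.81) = -1.86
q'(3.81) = 9.62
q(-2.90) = -21.39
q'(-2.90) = -3.80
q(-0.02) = -24.04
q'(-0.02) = 1.96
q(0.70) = -22.11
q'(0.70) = 3.40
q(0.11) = -23.77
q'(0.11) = 2.22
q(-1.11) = -24.99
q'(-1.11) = -0.22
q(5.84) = 21.79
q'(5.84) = 13.68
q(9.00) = 75.00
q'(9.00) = 20.00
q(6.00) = 24.00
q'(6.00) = 14.00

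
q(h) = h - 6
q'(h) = 1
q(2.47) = -3.53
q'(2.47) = 1.00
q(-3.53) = -9.53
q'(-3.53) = 1.00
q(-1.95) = -7.95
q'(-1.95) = 1.00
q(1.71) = -4.29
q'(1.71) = 1.00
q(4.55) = -1.45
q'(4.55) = 1.00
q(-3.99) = -9.99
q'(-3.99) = 1.00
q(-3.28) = -9.28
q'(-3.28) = 1.00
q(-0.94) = -6.94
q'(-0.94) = 1.00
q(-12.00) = -18.00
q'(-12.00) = 1.00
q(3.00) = -3.00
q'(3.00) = 1.00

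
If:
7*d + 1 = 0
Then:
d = -1/7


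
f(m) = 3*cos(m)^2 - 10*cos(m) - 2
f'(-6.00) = 1.18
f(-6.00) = -8.84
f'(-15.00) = -9.47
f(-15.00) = 7.33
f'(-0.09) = -0.36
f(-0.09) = -8.98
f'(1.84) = 11.18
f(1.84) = 0.87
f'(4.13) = -11.11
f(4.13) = 4.41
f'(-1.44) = -9.14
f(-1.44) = -3.25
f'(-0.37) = -1.59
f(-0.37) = -8.72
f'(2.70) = 6.59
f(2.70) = 9.49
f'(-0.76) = -3.89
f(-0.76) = -7.67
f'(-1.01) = -5.77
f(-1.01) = -6.47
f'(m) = -6*sin(m)*cos(m) + 10*sin(m)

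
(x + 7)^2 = x^2 + 14*x + 49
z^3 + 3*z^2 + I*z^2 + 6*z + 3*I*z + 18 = (z + 3)*(z - 2*I)*(z + 3*I)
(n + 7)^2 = n^2 + 14*n + 49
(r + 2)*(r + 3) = r^2 + 5*r + 6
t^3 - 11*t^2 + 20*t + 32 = (t - 8)*(t - 4)*(t + 1)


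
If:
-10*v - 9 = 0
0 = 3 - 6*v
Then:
No Solution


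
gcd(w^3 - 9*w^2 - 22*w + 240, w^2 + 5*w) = w + 5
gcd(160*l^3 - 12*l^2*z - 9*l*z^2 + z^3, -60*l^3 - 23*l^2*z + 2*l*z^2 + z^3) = -20*l^2 - l*z + z^2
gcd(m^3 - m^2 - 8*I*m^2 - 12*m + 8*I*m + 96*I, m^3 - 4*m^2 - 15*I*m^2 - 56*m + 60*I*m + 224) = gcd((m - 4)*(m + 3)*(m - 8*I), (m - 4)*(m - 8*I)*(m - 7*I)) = m^2 + m*(-4 - 8*I) + 32*I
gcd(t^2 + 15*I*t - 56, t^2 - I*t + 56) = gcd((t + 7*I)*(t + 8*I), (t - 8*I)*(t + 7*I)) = t + 7*I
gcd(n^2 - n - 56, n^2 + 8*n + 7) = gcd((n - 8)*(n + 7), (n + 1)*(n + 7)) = n + 7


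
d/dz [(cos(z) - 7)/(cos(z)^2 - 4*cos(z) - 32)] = (cos(z)^2 - 14*cos(z) + 60)*sin(z)/(sin(z)^2 + 4*cos(z) + 31)^2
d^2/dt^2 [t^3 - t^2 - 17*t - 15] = 6*t - 2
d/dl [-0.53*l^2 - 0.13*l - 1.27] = -1.06*l - 0.13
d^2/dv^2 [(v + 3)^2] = 2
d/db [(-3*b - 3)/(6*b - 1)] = 21/(6*b - 1)^2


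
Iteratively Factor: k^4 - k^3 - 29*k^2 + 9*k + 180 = (k + 3)*(k^3 - 4*k^2 - 17*k + 60) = (k - 5)*(k + 3)*(k^2 + k - 12) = (k - 5)*(k + 3)*(k + 4)*(k - 3)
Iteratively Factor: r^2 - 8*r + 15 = (r - 5)*(r - 3)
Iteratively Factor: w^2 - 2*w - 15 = (w - 5)*(w + 3)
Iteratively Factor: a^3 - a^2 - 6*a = (a - 3)*(a^2 + 2*a) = a*(a - 3)*(a + 2)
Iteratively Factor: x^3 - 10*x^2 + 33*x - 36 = (x - 3)*(x^2 - 7*x + 12) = (x - 3)^2*(x - 4)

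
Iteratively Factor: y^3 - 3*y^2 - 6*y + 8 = (y - 4)*(y^2 + y - 2) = (y - 4)*(y - 1)*(y + 2)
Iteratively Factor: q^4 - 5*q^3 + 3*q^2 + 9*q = (q - 3)*(q^3 - 2*q^2 - 3*q) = (q - 3)*(q + 1)*(q^2 - 3*q) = (q - 3)^2*(q + 1)*(q)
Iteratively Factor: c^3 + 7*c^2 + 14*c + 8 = (c + 4)*(c^2 + 3*c + 2) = (c + 1)*(c + 4)*(c + 2)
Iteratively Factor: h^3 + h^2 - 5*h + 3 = (h + 3)*(h^2 - 2*h + 1) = (h - 1)*(h + 3)*(h - 1)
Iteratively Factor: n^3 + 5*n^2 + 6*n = (n + 3)*(n^2 + 2*n) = (n + 2)*(n + 3)*(n)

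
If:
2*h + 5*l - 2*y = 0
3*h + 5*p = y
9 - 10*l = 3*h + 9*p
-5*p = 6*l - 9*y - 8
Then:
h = -2420/1679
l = 942/1679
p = 1439/1679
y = -65/1679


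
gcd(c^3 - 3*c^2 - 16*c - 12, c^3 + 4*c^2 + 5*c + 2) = c^2 + 3*c + 2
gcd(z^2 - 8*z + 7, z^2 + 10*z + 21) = 1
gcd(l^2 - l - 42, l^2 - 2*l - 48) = l + 6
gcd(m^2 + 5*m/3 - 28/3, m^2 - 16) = m + 4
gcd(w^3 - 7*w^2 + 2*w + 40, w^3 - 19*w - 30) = w^2 - 3*w - 10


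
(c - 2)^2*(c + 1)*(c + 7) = c^4 + 4*c^3 - 21*c^2 + 4*c + 28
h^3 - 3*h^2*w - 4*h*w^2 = h*(h - 4*w)*(h + w)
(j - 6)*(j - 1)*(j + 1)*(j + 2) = j^4 - 4*j^3 - 13*j^2 + 4*j + 12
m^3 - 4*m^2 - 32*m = m*(m - 8)*(m + 4)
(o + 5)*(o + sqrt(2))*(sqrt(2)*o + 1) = sqrt(2)*o^3 + 3*o^2 + 5*sqrt(2)*o^2 + sqrt(2)*o + 15*o + 5*sqrt(2)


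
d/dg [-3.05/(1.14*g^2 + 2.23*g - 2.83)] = (6.954*g + 6.8015)/(1.14*g^2 + 2.23*g - 2.83)^2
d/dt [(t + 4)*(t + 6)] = 2*t + 10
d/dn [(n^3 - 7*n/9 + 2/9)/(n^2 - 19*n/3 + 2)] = (n^2 - 12*n - 4/3)/(n^2 - 12*n + 36)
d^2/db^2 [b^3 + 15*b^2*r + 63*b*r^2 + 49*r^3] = 6*b + 30*r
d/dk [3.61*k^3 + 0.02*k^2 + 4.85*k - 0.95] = 10.83*k^2 + 0.04*k + 4.85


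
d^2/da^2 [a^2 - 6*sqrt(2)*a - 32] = 2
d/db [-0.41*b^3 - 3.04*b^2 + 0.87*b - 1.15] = -1.23*b^2 - 6.08*b + 0.87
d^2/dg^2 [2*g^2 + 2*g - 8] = 4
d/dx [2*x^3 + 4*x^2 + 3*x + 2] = 6*x^2 + 8*x + 3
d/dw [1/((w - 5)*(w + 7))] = 2*(-w - 1)/(w^4 + 4*w^3 - 66*w^2 - 140*w + 1225)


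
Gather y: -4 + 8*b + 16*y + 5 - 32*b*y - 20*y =8*b + y*(-32*b - 4) + 1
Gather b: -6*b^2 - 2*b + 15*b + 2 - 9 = -6*b^2 + 13*b - 7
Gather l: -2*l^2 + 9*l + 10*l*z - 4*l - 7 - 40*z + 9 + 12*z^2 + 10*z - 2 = -2*l^2 + l*(10*z + 5) + 12*z^2 - 30*z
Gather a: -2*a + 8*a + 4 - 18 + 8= 6*a - 6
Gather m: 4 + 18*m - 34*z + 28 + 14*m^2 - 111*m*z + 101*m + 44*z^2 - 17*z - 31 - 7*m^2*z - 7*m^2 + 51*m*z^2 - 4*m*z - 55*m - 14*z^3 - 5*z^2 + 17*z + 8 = m^2*(7 - 7*z) + m*(51*z^2 - 115*z + 64) - 14*z^3 + 39*z^2 - 34*z + 9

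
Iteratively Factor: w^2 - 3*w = (w - 3)*(w)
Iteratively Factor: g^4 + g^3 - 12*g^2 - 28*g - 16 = (g + 2)*(g^3 - g^2 - 10*g - 8) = (g - 4)*(g + 2)*(g^2 + 3*g + 2) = (g - 4)*(g + 1)*(g + 2)*(g + 2)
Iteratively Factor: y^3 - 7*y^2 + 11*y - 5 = (y - 1)*(y^2 - 6*y + 5) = (y - 1)^2*(y - 5)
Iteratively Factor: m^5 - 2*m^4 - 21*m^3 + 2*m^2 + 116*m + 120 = (m + 2)*(m^4 - 4*m^3 - 13*m^2 + 28*m + 60) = (m - 3)*(m + 2)*(m^3 - m^2 - 16*m - 20) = (m - 5)*(m - 3)*(m + 2)*(m^2 + 4*m + 4) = (m - 5)*(m - 3)*(m + 2)^2*(m + 2)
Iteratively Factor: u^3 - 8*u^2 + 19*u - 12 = (u - 3)*(u^2 - 5*u + 4) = (u - 4)*(u - 3)*(u - 1)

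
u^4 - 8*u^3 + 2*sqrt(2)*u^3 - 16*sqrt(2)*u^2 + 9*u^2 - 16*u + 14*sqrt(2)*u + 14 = (u - 7)*(u - 1)*(u + sqrt(2))^2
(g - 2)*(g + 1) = g^2 - g - 2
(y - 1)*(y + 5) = y^2 + 4*y - 5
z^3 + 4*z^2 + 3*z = z*(z + 1)*(z + 3)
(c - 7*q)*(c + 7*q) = c^2 - 49*q^2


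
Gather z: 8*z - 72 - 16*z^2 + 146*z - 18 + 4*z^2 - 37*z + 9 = -12*z^2 + 117*z - 81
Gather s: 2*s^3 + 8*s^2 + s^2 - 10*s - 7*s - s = 2*s^3 + 9*s^2 - 18*s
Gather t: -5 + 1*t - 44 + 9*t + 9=10*t - 40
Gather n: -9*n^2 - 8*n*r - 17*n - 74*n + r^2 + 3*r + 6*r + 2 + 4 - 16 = -9*n^2 + n*(-8*r - 91) + r^2 + 9*r - 10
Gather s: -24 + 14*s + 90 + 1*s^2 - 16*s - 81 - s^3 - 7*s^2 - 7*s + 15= -s^3 - 6*s^2 - 9*s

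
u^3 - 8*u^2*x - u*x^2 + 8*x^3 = (u - 8*x)*(u - x)*(u + x)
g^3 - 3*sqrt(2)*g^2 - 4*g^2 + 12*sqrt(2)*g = g*(g - 4)*(g - 3*sqrt(2))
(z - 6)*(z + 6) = z^2 - 36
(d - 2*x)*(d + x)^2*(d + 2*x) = d^4 + 2*d^3*x - 3*d^2*x^2 - 8*d*x^3 - 4*x^4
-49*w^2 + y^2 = (-7*w + y)*(7*w + y)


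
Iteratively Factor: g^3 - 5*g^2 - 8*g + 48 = (g + 3)*(g^2 - 8*g + 16) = (g - 4)*(g + 3)*(g - 4)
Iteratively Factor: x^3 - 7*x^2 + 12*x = (x - 4)*(x^2 - 3*x) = (x - 4)*(x - 3)*(x)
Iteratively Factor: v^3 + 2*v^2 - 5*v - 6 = (v + 1)*(v^2 + v - 6) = (v + 1)*(v + 3)*(v - 2)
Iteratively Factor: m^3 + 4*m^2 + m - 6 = (m + 2)*(m^2 + 2*m - 3) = (m - 1)*(m + 2)*(m + 3)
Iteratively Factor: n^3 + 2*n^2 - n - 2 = (n - 1)*(n^2 + 3*n + 2) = (n - 1)*(n + 2)*(n + 1)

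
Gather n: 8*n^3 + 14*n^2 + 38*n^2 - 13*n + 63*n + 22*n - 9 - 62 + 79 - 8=8*n^3 + 52*n^2 + 72*n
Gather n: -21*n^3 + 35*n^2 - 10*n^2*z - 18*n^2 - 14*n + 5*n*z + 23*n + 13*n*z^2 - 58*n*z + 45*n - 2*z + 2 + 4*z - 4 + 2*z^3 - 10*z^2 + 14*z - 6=-21*n^3 + n^2*(17 - 10*z) + n*(13*z^2 - 53*z + 54) + 2*z^3 - 10*z^2 + 16*z - 8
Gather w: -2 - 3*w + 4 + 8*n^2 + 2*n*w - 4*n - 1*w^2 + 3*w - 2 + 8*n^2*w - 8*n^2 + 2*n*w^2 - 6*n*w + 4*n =w^2*(2*n - 1) + w*(8*n^2 - 4*n)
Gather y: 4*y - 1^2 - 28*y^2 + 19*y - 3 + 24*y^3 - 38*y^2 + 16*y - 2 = 24*y^3 - 66*y^2 + 39*y - 6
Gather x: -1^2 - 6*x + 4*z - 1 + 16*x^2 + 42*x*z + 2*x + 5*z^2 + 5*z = 16*x^2 + x*(42*z - 4) + 5*z^2 + 9*z - 2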